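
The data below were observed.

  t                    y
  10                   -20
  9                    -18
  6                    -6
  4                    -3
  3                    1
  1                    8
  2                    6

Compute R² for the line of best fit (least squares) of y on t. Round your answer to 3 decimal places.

0.989

n = 7, Σx = 35, Σy = -32, Σxy = -387, Σx² = 247, Σy² = 870
Sxx = Σx² − (Σx)²/n = 247 − 175 = 72
Sxy = Σxy − (Σx)(Σy)/n = -387 − (-160) = -227
Syy = Σy² − (Σy)²/n = 870 − 146.285714 = 723.714286
R² = Sxy²/(Sxx·Syy) = (-227)²/(72·723.714286) = 0.988899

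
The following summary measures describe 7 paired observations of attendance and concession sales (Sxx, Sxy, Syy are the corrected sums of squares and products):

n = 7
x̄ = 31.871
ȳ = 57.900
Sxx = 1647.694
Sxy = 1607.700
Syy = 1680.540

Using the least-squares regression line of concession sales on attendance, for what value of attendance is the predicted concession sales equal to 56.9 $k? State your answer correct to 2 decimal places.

b = Sxy/Sxx = 1607.7/1647.694 = 0.975727
a = ȳ − b·x̄ = 57.9 − 0.975727·31.871 = 26.802596
Set a + b·x = 56.9: x = (56.9 − 26.802596) / 0.975727 = 30.846123

30.85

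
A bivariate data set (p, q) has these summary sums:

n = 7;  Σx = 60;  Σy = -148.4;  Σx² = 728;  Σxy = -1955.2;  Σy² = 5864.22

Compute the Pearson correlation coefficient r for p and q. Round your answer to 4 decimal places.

Sxx = Σx² − (Σx)²/n = 728 − 514.285714 = 213.714286
Sxy = Σxy − (Σx)(Σy)/n = -1955.2 − (-1272) = -683.2
Syy = Σy² − (Σy)²/n = 5864.22 − 3146.08 = 2718.14
r = Sxy/√(Sxx·Syy) = -683.2/√(580905.348571) = -683.2/762.171469 = -0.896386

-0.8964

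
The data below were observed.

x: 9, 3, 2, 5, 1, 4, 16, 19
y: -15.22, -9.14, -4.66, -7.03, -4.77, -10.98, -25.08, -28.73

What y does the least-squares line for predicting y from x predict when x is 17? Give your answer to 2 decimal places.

-26.10

n = 8, Σx = 59, Σy = -105.61, Σxy = -1204.71, Σx² = 753
Sxx = Σx² − (Σx)²/n = 753 − 435.125 = 317.875
Sxy = Σxy − (Σx)(Σy)/n = -1204.71 − (-778.87375) = -425.83625
b = Sxy/Sxx = -425.83625/317.875 = -1.339634
a = ȳ − b·x̄ = -13.20125 − (-1.339634)·7.375 = -3.321447
ŷ(17) = a + b·17 = -3.321447 + (-1.339634)·17 = -26.095230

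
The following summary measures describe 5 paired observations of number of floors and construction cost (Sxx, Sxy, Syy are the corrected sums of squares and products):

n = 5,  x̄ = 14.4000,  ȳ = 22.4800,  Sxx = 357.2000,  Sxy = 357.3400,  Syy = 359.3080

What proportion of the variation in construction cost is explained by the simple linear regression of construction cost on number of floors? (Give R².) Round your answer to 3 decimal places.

R² = Sxy²/(Sxx·Syy) = (357.34)²/(357.2·359.308) = 0.994913

0.995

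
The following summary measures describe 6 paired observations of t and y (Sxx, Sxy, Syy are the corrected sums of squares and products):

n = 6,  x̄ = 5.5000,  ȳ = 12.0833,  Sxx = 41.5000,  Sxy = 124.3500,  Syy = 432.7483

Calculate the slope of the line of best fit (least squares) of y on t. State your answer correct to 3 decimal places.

2.996

b = Sxy/Sxx = 124.35/41.5 = 2.996386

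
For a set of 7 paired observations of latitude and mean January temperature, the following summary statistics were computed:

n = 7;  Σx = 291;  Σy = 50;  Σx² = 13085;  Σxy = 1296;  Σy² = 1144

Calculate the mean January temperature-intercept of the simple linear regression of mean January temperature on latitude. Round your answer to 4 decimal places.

Sxx = Σx² − (Σx)²/n = 13085 − 12097.285714 = 987.714286
Sxy = Σxy − (Σx)(Σy)/n = 1296 − 2078.571429 = -782.571429
b = Sxy/Sxx = -782.571429/987.714286 = -0.792305
a = ȳ − b·x̄ = 7.142857 − (-0.792305)·41.571429 = 40.080127

40.0801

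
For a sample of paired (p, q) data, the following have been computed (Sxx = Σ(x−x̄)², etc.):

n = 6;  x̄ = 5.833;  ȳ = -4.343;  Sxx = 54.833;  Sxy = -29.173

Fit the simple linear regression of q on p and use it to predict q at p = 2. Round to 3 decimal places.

-2.304

b = Sxy/Sxx = -29.173/54.833 = -0.532034
a = ȳ − b·x̄ = -4.343 − (-0.532034)·5.833 = -1.239648
ŷ(2) = a + b·2 = -1.239648 + (-0.532034)·2 = -2.303715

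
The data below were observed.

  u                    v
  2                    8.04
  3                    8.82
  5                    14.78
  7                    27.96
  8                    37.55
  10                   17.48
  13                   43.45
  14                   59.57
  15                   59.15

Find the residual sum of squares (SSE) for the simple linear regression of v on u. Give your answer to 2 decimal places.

n = 9, Σx = 77, Σy = 276.8, Σxy = 3073.44, Σx² = 841, Σy² = 11793.4068
Sxx = Σx² − (Σx)²/n = 841 − 658.777778 = 182.222222
Sxy = Σxy − (Σx)(Σy)/n = 3073.44 − 2368.177778 = 705.262222
Syy = Σy² − (Σy)²/n = 11793.4068 − 8513.137778 = 3280.269022
b = Sxy/Sxx = 705.262222/182.222222 = 3.870341
SSE = Syy − b·Sxy = 3280.269022 − 3.870341·705.262222 = 550.663401

550.66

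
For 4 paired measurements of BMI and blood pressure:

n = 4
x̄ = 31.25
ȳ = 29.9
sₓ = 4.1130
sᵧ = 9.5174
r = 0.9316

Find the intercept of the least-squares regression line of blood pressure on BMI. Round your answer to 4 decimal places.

-37.4657

b = r · sᵧ/sₓ = 0.9316 · 9.5174/4.113 = 2.155704
a = ȳ − b·x̄ = 29.9 − 2.155704·31.25 = -37.465745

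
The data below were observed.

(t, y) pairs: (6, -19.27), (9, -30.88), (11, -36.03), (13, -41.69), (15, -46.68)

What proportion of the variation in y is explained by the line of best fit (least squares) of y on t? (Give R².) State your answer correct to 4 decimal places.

n = 5, Σx = 54, Σy = -174.55, Σxy = -2032.04, Σx² = 632, Σy² = 6540.1467
Sxx = Σx² − (Σx)²/n = 632 − 583.2 = 48.8
Sxy = Σxy − (Σx)(Σy)/n = -2032.04 − (-1885.14) = -146.9
Syy = Σy² − (Σy)²/n = 6540.1467 − 6093.5405 = 446.6062
R² = Sxy²/(Sxx·Syy) = (-146.9)²/(48.8·446.6062) = 0.990146

0.9901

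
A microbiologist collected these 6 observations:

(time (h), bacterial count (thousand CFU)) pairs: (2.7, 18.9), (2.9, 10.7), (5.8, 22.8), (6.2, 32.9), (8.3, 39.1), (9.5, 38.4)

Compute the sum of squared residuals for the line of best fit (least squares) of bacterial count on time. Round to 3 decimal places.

91.556

n = 6, Σx = 35.4, Σy = 162.8, Σxy = 1107.61, Σx² = 246.92, Σy² = 5077.32
Sxx = Σx² − (Σx)²/n = 246.92 − 208.86 = 38.06
Sxy = Σxy − (Σx)(Σy)/n = 1107.61 − 960.52 = 147.09
Syy = Σy² − (Σy)²/n = 5077.32 − 4417.306667 = 660.013333
b = Sxy/Sxx = 147.09/38.06 = 3.864687
SSE = Syy − b·Sxy = 660.013333 − 3.864687·147.09 = 91.556473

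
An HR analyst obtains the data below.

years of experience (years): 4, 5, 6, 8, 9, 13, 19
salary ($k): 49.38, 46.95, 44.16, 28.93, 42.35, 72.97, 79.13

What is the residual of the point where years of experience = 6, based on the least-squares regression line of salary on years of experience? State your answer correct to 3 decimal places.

n = 7, Σx = 64, Σy = 363.87, Σxy = 3761.9, Σx² = 752
Sxx = Σx² − (Σx)²/n = 752 − 585.142857 = 166.857143
Sxy = Σxy − (Σx)(Σy)/n = 3761.9 − 3326.811429 = 435.088571
b = Sxy/Sxx = 435.088571/166.857143 = 2.607551
a = ȳ − b·x̄ = 51.981429 − 2.607551·9.142857 = 28.140959
ŷ(6) = 28.140959 + 2.607551·6 = 43.786267
residual = y − ŷ = 44.16 − 43.786267 = 0.373733

0.374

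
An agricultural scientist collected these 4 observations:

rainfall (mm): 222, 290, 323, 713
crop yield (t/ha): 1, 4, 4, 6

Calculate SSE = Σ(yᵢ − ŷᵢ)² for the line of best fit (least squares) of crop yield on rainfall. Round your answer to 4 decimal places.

n = 4, Σx = 1548, Σy = 15, Σxy = 6952, Σx² = 746082, Σy² = 69
Sxx = Σx² − (Σx)²/n = 746082 − 599076 = 147006
Sxy = Σxy − (Σx)(Σy)/n = 6952 − 5805 = 1147
Syy = Σy² − (Σy)²/n = 69 − 56.25 = 12.75
b = Sxy/Sxx = 1147/147006 = 0.007802
SSE = Syy − b·Sxy = 12.75 − 0.007802·1147 = 3.800644

3.8006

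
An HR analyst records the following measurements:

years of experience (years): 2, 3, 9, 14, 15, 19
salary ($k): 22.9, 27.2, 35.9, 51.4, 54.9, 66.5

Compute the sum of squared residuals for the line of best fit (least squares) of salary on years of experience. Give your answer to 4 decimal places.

24.9115

n = 6, Σx = 62, Σy = 258.8, Σxy = 3257.1, Σx² = 876, Σy² = 12631.28
Sxx = Σx² − (Σx)²/n = 876 − 640.666667 = 235.333333
Sxy = Σxy − (Σx)(Σy)/n = 3257.1 − 2674.266667 = 582.833333
Syy = Σy² − (Σy)²/n = 12631.28 − 11162.906667 = 1468.373333
b = Sxy/Sxx = 582.833333/235.333333 = 2.476629
SSE = Syy − b·Sxy = 1468.373333 − 2.476629·582.833333 = 24.911459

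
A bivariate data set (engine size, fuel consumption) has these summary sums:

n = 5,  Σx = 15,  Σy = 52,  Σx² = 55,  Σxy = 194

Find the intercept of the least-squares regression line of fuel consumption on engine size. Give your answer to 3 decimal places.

-1.000

Sxx = Σx² − (Σx)²/n = 55 − 45 = 10
Sxy = Σxy − (Σx)(Σy)/n = 194 − 156 = 38
b = Sxy/Sxx = 38/10 = 3.8
a = ȳ − b·x̄ = 10.4 − 3.8·3 = -1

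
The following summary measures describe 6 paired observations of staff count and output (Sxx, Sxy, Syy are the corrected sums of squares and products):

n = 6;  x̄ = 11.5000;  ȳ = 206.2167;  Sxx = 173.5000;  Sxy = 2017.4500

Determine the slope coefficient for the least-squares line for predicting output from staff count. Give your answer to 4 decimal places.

11.6280

b = Sxy/Sxx = 2017.45/173.5 = 11.627954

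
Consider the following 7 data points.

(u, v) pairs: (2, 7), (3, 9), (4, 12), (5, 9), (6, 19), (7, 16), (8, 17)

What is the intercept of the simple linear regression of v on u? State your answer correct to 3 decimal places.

3.607

n = 7, Σx = 35, Σy = 89, Σxy = 496, Σx² = 203
Sxx = Σx² − (Σx)²/n = 203 − 175 = 28
Sxy = Σxy − (Σx)(Σy)/n = 496 − 445 = 51
b = Sxy/Sxx = 51/28 = 1.821429
a = ȳ − b·x̄ = 12.714286 − 1.821429·5 = 3.607143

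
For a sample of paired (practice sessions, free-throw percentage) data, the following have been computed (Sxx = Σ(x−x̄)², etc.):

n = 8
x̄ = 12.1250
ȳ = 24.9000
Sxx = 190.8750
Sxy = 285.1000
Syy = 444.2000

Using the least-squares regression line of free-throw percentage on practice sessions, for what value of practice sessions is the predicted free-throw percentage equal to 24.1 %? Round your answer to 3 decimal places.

11.589

b = Sxy/Sxx = 285.1/190.875 = 1.493648
a = ȳ − b·x̄ = 24.9 − 1.493648·12.125 = 6.789522
Set a + b·x = 24.1: x = (24.1 − 6.789522) / 1.493648 = 11.589398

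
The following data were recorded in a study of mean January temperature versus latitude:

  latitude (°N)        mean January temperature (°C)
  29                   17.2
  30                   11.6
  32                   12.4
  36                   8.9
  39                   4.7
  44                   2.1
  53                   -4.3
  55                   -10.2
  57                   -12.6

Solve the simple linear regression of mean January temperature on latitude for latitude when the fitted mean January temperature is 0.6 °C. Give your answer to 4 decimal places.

44.5774

n = 9, Σx = 375, Σy = 29.8, Σxy = 332.6, Σx² = 16601
Sxx = Σx² − (Σx)²/n = 16601 − 15625 = 976
Sxy = Σxy − (Σx)(Σy)/n = 332.6 − 1241.666667 = -909.066667
b = Sxy/Sxx = -909.066667/976 = -0.931421
a = ȳ − b·x̄ = 3.311111 − (-0.931421)·41.666667 = 42.120310
Set a + b·x = 0.6: x = (0.6 − 42.120310) / (-0.931421) = 44.577393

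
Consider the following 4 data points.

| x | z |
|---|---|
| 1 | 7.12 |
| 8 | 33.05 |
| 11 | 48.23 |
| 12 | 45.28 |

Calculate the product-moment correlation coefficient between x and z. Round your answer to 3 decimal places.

n = 4, Σx = 32, Σy = 133.68, Σxy = 1345.41, Σx² = 330, Σy² = 5519.4082
Sxx = Σx² − (Σx)²/n = 330 − 256 = 74
Sxy = Σxy − (Σx)(Σy)/n = 1345.41 − 1069.44 = 275.97
Syy = Σy² − (Σy)²/n = 5519.4082 − 4467.5856 = 1051.8226
r = Sxy/√(Sxx·Syy) = 275.97/√(77834.8724) = 275.97/278.989018 = 0.989179

0.989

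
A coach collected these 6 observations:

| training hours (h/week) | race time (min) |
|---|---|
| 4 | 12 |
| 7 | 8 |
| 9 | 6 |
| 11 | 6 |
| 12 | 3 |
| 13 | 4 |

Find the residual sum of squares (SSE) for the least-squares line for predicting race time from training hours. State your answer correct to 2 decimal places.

n = 6, Σx = 56, Σy = 39, Σxy = 312, Σx² = 580, Σy² = 305
Sxx = Σx² − (Σx)²/n = 580 − 522.666667 = 57.333333
Sxy = Σxy − (Σx)(Σy)/n = 312 − 364 = -52
Syy = Σy² − (Σy)²/n = 305 − 253.5 = 51.5
b = Sxy/Sxx = -52/57.333333 = -0.906977
SSE = Syy − b·Sxy = 51.5 − (-0.906977)·(-52) = 4.337209

4.34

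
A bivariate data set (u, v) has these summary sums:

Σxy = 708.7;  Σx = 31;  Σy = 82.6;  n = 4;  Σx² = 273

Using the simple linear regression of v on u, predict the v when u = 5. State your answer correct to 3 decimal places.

14.894

Sxx = Σx² − (Σx)²/n = 273 − 240.25 = 32.75
Sxy = Σxy − (Σx)(Σy)/n = 708.7 − 640.15 = 68.55
b = Sxy/Sxx = 68.55/32.75 = 2.093130
a = ȳ − b·x̄ = 20.65 − 2.093130·7.75 = 4.428244
ŷ(5) = a + b·5 = 4.428244 + 2.093130·5 = 14.893893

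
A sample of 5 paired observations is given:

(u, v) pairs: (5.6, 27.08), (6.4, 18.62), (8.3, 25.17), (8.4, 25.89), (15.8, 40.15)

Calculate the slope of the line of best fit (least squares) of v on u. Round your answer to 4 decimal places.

1.7300

n = 5, Σx = 44.5, Σy = 136.91, Σxy = 1331.573, Σx² = 461.41
Sxx = Σx² − (Σx)²/n = 461.41 − 396.05 = 65.36
Sxy = Σxy − (Σx)(Σy)/n = 1331.573 − 1218.499 = 113.074
b = Sxy/Sxx = 113.074/65.36 = 1.730018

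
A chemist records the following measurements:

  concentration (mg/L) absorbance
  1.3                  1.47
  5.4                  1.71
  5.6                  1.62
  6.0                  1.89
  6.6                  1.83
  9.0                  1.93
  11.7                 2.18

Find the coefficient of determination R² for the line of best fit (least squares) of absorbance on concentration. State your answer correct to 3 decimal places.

0.897

n = 7, Σx = 45.6, Σy = 12.63, Σxy = 86.511, Σx² = 359.66, Σy² = 23.1077
Sxx = Σx² − (Σx)²/n = 359.66 − 297.051429 = 62.608571
Sxy = Σxy − (Σx)(Σy)/n = 86.511 − 82.275429 = 4.235571
Syy = Σy² − (Σy)²/n = 23.1077 − 22.788129 = 0.319571
R² = Sxy²/(Sxx·Syy) = (4.235571)²/(62.608571·0.319571) = 0.896649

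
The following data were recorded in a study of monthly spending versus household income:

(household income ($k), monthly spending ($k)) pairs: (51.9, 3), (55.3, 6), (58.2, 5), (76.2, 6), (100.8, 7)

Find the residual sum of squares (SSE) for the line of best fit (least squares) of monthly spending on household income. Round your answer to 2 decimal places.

4.06

n = 5, Σx = 342.4, Σy = 27, Σxy = 1941.3, Σx² = 25106.02, Σy² = 155
Sxx = Σx² − (Σx)²/n = 25106.02 − 23447.552 = 1658.468
Sxy = Σxy − (Σx)(Σy)/n = 1941.3 − 1848.96 = 92.34
Syy = Σy² − (Σy)²/n = 155 − 145.8 = 9.2
b = Sxy/Sxx = 92.34/1658.468 = 0.055678
SSE = Syy − b·Sxy = 9.2 − 0.055678·92.34 = 4.058704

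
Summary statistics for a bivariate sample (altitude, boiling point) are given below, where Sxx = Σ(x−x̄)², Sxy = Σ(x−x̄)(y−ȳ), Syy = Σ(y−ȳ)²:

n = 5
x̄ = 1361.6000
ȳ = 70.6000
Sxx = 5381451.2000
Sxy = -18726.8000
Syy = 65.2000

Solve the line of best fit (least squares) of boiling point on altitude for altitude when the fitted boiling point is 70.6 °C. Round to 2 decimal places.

1361.60

b = Sxy/Sxx = -18726.8/5381451.2 = -0.003480
a = ȳ − b·x̄ = 70.6 − (-0.003480)·1361.6 = 75.338203
Set a + b·x = 70.6: x = (70.6 − 75.338203) / (-0.003480) = 1361.6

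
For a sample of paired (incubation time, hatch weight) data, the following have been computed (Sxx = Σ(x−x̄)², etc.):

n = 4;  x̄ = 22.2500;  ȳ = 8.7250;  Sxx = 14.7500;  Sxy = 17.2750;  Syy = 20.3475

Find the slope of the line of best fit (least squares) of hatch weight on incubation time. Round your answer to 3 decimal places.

b = Sxy/Sxx = 17.275/14.75 = 1.171186

1.171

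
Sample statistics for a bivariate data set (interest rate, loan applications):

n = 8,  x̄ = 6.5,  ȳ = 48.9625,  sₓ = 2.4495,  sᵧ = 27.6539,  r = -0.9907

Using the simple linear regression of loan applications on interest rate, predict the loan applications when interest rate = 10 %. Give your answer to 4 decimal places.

9.8163

b = r · sᵧ/sₓ = -0.9907 · 27.6539/2.4495 = -11.184617
a = ȳ − b·x̄ = 48.9625 − (-11.184617)·6.5 = 121.662509
ŷ(10) = a + b·10 = 121.662509 + (-11.184617)·10 = 9.816341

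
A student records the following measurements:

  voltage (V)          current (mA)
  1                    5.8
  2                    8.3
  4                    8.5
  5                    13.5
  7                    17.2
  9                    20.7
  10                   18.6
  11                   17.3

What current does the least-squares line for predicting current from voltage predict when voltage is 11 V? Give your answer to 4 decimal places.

20.4688

n = 8, Σx = 49, Σy = 109.9, Σxy = 806.9, Σx² = 397
Sxx = Σx² − (Σx)²/n = 397 − 300.125 = 96.875
Sxy = Σxy − (Σx)(Σy)/n = 806.9 − 673.1375 = 133.7625
b = Sxy/Sxx = 133.7625/96.875 = 1.380774
a = ȳ − b·x̄ = 13.7375 − 1.380774·6.125 = 5.280258
ŷ(11) = a + b·11 = 5.280258 + 1.380774·11 = 20.468774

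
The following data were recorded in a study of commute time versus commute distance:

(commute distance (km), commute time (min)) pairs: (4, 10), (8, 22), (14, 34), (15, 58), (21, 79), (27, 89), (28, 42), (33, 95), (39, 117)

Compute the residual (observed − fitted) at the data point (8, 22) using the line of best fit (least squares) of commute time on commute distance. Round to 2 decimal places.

-2.70

n = 9, Σx = 189, Σy = 546, Σxy = 14498, Σx² = 5065
Sxx = Σx² − (Σx)²/n = 5065 − 3969 = 1096
Sxy = Σxy − (Σx)(Σy)/n = 14498 − 11466 = 3032
b = Sxy/Sxx = 3032/1096 = 2.766423
a = ȳ − b·x̄ = 60.666667 − 2.766423·21 = 2.571776
ŷ(8) = 2.571776 + 2.766423·8 = 24.703163
residual = y − ŷ = 22 − 24.703163 = -2.703163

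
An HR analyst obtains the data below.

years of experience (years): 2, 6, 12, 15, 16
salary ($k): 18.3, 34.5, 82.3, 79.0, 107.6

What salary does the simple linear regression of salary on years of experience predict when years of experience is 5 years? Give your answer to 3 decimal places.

33.583

n = 5, Σx = 51, Σy = 321.7, Σxy = 4137.8, Σx² = 665
Sxx = Σx² − (Σx)²/n = 665 − 520.2 = 144.8
Sxy = Σxy − (Σx)(Σy)/n = 4137.8 − 3281.34 = 856.46
b = Sxy/Sxx = 856.46/144.8 = 5.914779
a = ȳ − b·x̄ = 64.34 − 5.914779·10.2 = 4.009254
ŷ(5) = a + b·5 = 4.009254 + 5.914779·5 = 33.583149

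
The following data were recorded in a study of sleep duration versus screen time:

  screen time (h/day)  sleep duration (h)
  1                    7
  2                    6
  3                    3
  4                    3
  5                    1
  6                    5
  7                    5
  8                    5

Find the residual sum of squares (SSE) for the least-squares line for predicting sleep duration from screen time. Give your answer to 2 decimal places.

24.54

n = 8, Σx = 36, Σy = 35, Σxy = 150, Σx² = 204, Σy² = 179
Sxx = Σx² − (Σx)²/n = 204 − 162 = 42
Sxy = Σxy − (Σx)(Σy)/n = 150 − 157.5 = -7.5
Syy = Σy² − (Σy)²/n = 179 − 153.125 = 25.875
b = Sxy/Sxx = -7.5/42 = -0.178571
SSE = Syy − b·Sxy = 25.875 − (-0.178571)·(-7.5) = 24.535714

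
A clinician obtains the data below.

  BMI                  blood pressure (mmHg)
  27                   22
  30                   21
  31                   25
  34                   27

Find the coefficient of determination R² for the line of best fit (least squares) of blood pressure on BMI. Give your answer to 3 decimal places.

n = 4, Σx = 122, Σy = 95, Σxy = 2917, Σx² = 3746, Σy² = 2279
Sxx = Σx² − (Σx)²/n = 3746 − 3721 = 25
Sxy = Σxy − (Σx)(Σy)/n = 2917 − 2897.5 = 19.5
Syy = Σy² − (Σy)²/n = 2279 − 2256.25 = 22.75
R² = Sxy²/(Sxx·Syy) = (19.5)²/(25·22.75) = 0.668571

0.669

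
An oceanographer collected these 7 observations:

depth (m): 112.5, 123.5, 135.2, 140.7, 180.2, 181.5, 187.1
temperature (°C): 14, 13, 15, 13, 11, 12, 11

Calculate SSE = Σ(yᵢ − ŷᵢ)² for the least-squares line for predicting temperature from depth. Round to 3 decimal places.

n = 7, Σx = 1060.7, Σy = 89, Σxy = 13255.9, Σx² = 166404.73, Σy² = 1145
Sxx = Σx² − (Σx)²/n = 166404.73 − 160726.355714 = 5678.374286
Sxy = Σxy − (Σx)(Σy)/n = 13255.9 − 13486.042857 = -230.142857
Syy = Σy² − (Σy)²/n = 1145 − 1131.571429 = 13.428571
b = Sxy/Sxx = -230.142857/5678.374286 = -0.040530
SSE = Syy − b·Sxy = 13.428571 − (-0.040530)·(-230.142857) = 4.100948

4.101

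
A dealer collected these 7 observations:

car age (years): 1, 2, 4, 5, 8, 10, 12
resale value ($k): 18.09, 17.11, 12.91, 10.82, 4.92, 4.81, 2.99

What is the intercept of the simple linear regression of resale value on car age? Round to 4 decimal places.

n = 7, Σx = 42, Σy = 71.65, Σxy = 281.39, Σx² = 354
Sxx = Σx² − (Σx)²/n = 354 − 252 = 102
Sxy = Σxy − (Σx)(Σy)/n = 281.39 − 429.9 = -148.51
b = Sxy/Sxx = -148.51/102 = -1.455980
a = ȳ − b·x̄ = 10.235714 − (-1.455980)·6 = 18.971597

18.9716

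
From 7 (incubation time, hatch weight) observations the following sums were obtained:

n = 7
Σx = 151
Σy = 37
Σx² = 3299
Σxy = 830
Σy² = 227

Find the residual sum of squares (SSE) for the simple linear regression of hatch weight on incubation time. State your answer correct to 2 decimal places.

Sxx = Σx² − (Σx)²/n = 3299 − 3257.285714 = 41.714286
Sxy = Σxy − (Σx)(Σy)/n = 830 − 798.142857 = 31.857143
Syy = Σy² − (Σy)²/n = 227 − 195.571429 = 31.428571
b = Sxy/Sxx = 31.857143/41.714286 = 0.763699
SSE = Syy − b·Sxy = 31.428571 − 0.763699·31.857143 = 7.099315

7.10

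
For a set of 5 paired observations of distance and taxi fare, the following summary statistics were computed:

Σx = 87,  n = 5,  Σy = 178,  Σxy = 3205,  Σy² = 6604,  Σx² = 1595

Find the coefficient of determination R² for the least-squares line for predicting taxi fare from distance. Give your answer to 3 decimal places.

0.536

Sxx = Σx² − (Σx)²/n = 1595 − 1513.8 = 81.2
Sxy = Σxy − (Σx)(Σy)/n = 3205 − 3097.2 = 107.8
Syy = Σy² − (Σy)²/n = 6604 − 6336.8 = 267.2
R² = Sxy²/(Sxx·Syy) = (107.8)²/(81.2·267.2) = 0.535606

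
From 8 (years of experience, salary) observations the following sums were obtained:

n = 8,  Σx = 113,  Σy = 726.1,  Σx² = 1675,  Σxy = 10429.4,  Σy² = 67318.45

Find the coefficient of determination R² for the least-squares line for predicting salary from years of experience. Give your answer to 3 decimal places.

0.269

Sxx = Σx² − (Σx)²/n = 1675 − 1596.125 = 78.875
Sxy = Σxy − (Σx)(Σy)/n = 10429.4 − 10256.1625 = 173.2375
Syy = Σy² − (Σy)²/n = 67318.45 − 65902.65125 = 1415.79875
R² = Sxy²/(Sxx·Syy) = (173.2375)²/(78.875·1415.79875) = 0.268747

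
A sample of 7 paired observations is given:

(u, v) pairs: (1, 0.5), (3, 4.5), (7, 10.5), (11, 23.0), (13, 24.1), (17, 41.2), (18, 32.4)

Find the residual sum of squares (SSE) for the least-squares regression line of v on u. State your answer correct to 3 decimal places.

74.013

n = 7, Σx = 70, Σy = 136.2, Σxy = 1937.4, Σx² = 962, Σy² = 3987.76
Sxx = Σx² − (Σx)²/n = 962 − 700 = 262
Sxy = Σxy − (Σx)(Σy)/n = 1937.4 − 1362 = 575.4
Syy = Σy² − (Σy)²/n = 3987.76 − 2650.062857 = 1337.697143
b = Sxy/Sxx = 575.4/262 = 2.196183
SSE = Syy − b·Sxy = 1337.697143 − 2.196183·575.4 = 74.013326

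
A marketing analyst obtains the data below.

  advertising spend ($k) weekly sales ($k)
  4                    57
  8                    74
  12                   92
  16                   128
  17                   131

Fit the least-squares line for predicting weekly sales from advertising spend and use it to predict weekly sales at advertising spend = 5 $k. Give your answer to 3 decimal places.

58.591

n = 5, Σx = 57, Σy = 482, Σxy = 6199, Σx² = 769
Sxx = Σx² − (Σx)²/n = 769 − 649.8 = 119.2
Sxy = Σxy − (Σx)(Σy)/n = 6199 − 5494.8 = 704.2
b = Sxy/Sxx = 704.2/119.2 = 5.907718
a = ȳ − b·x̄ = 96.4 − 5.907718·11.4 = 29.052013
ŷ(5) = a + b·5 = 29.052013 + 5.907718·5 = 58.590604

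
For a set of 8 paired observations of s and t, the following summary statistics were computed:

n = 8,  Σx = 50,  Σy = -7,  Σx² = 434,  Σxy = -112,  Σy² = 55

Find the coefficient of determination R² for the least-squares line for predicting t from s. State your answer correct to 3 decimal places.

Sxx = Σx² − (Σx)²/n = 434 − 312.5 = 121.5
Sxy = Σxy − (Σx)(Σy)/n = -112 − (-43.75) = -68.25
Syy = Σy² − (Σy)²/n = 55 − 6.125 = 48.875
R² = Sxy²/(Sxx·Syy) = (-68.25)²/(121.5·48.875) = 0.784408

0.784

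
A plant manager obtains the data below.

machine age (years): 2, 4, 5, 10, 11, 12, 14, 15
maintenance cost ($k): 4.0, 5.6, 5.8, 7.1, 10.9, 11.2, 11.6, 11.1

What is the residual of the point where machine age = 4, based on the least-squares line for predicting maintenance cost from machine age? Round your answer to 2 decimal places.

0.28

n = 8, Σx = 73, Σy = 67.3, Σxy = 713.6, Σx² = 831
Sxx = Σx² − (Σx)²/n = 831 − 666.125 = 164.875
Sxy = Σxy − (Σx)(Σy)/n = 713.6 − 614.1125 = 99.4875
b = Sxy/Sxx = 99.4875/164.875 = 0.603412
a = ȳ − b·x̄ = 8.4125 − 0.603412·9.125 = 2.906368
ŷ(4) = 2.906368 + 0.603412·4 = 5.320015
residual = y − ŷ = 5.6 − 5.320015 = 0.279985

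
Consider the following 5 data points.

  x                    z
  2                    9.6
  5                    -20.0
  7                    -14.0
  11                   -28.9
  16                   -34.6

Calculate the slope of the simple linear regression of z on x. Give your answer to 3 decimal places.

-2.774

n = 5, Σx = 41, Σy = -87.9, Σxy = -1050.3, Σx² = 455
Sxx = Σx² − (Σx)²/n = 455 − 336.2 = 118.8
Sxy = Σxy − (Σx)(Σy)/n = -1050.3 − (-720.78) = -329.52
b = Sxy/Sxx = -329.52/118.8 = -2.773737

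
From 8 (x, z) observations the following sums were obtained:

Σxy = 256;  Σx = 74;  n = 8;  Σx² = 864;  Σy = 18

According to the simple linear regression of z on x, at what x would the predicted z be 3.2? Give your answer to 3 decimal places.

Sxx = Σx² − (Σx)²/n = 864 − 684.5 = 179.5
Sxy = Σxy − (Σx)(Σy)/n = 256 − 166.5 = 89.5
b = Sxy/Sxx = 89.5/179.5 = 0.498607
a = ȳ − b·x̄ = 2.25 − 0.498607·9.25 = -2.362117
Set a + b·x = 3.2: x = (3.2 − (-2.362117)) / 0.498607 = 11.155307

11.155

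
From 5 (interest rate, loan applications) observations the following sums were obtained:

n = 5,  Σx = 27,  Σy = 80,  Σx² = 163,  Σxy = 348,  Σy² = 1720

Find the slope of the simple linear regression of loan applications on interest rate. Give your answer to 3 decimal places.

-4.884

Sxx = Σx² − (Σx)²/n = 163 − 145.8 = 17.2
Sxy = Σxy − (Σx)(Σy)/n = 348 − 432 = -84
b = Sxy/Sxx = -84/17.2 = -4.883721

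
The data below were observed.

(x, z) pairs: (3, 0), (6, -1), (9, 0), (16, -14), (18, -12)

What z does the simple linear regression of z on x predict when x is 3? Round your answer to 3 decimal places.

2.000

n = 5, Σx = 52, Σy = -27, Σxy = -446, Σx² = 706
Sxx = Σx² − (Σx)²/n = 706 − 540.8 = 165.2
Sxy = Σxy − (Σx)(Σy)/n = -446 − (-280.8) = -165.2
b = Sxy/Sxx = -165.2/165.2 = -1
a = ȳ − b·x̄ = -5.4 − (-1)·10.4 = 5
ŷ(3) = a + b·3 = 5 + (-1)·3 = 2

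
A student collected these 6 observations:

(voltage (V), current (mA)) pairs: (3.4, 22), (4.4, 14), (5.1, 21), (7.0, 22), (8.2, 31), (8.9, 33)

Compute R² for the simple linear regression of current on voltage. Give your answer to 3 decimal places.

0.676

n = 6, Σx = 37, Σy = 143, Σxy = 945.4, Σx² = 252.38, Σy² = 3655
Sxx = Σx² − (Σx)²/n = 252.38 − 228.166667 = 24.213333
Sxy = Σxy − (Σx)(Σy)/n = 945.4 − 881.833333 = 63.566667
Syy = Σy² − (Σy)²/n = 3655 − 3408.166667 = 246.833333
R² = Sxy²/(Sxx·Syy) = (63.566667)²/(24.213333·246.833333) = 0.676084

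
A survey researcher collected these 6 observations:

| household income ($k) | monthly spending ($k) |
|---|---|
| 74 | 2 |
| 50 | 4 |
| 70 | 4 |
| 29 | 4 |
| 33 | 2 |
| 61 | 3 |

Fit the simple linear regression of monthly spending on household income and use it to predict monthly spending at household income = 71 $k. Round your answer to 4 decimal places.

n = 6, Σx = 317, Σy = 19, Σxy = 993, Σx² = 18527
Sxx = Σx² − (Σx)²/n = 18527 − 16748.166667 = 1778.833333
Sxy = Σxy − (Σx)(Σy)/n = 993 − 1003.833333 = -10.833333
b = Sxy/Sxx = -10.833333/1778.833333 = -0.006090
a = ȳ − b·x̄ = 3.166667 − (-0.006090)·52.833333 = 3.488429
ŷ(71) = a + b·71 = 3.488429 + (-0.006090)·71 = 3.056029

3.0560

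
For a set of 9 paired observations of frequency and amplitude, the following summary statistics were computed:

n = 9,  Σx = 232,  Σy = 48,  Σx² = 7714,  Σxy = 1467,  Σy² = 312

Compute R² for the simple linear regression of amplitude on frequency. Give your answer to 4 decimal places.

0.5433

Sxx = Σx² − (Σx)²/n = 7714 − 5980.444444 = 1733.555556
Sxy = Σxy − (Σx)(Σy)/n = 1467 − 1237.333333 = 229.666667
Syy = Σy² − (Σy)²/n = 312 − 256 = 56
R² = Sxy²/(Sxx·Syy) = (229.666667)²/(1733.555556·56) = 0.543338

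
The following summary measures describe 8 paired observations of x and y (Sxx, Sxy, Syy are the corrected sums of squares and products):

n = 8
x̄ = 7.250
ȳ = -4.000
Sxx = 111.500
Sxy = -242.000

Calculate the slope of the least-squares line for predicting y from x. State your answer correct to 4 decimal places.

-2.1704

b = Sxy/Sxx = -242/111.5 = -2.170404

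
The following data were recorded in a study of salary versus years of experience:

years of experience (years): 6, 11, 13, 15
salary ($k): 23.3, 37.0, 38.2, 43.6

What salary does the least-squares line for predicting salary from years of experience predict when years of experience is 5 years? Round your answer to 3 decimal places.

21.730

n = 4, Σx = 45, Σy = 142.1, Σxy = 1697.4, Σx² = 551
Sxx = Σx² − (Σx)²/n = 551 − 506.25 = 44.75
Sxy = Σxy − (Σx)(Σy)/n = 1697.4 − 1598.625 = 98.775
b = Sxy/Sxx = 98.775/44.75 = 2.207263
a = ȳ − b·x̄ = 35.525 − 2.207263·11.25 = 10.693296
ŷ(5) = a + b·5 = 10.693296 + 2.207263·5 = 21.729609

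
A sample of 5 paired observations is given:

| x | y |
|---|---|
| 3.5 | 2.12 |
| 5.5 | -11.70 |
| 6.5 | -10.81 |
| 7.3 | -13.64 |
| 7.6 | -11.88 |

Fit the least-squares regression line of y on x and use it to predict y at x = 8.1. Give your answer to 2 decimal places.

-16.17

n = 5, Σx = 30.4, Σy = -45.91, Σxy = -317.055, Σx² = 195.8
Sxx = Σx² − (Σx)²/n = 195.8 − 184.832 = 10.968
Sxy = Σxy − (Σx)(Σy)/n = -317.055 − (-279.1328) = -37.9222
b = Sxy/Sxx = -37.9222/10.968 = -3.457531
a = ȳ − b·x̄ = -9.182 − (-3.457531)·6.08 = 11.839788
ŷ(8.1) = a + b·8.1 = 11.839788 + (-3.457531)·8.1 = -16.166213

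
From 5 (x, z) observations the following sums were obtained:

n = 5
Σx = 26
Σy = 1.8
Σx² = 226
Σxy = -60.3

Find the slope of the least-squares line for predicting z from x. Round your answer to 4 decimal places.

-0.7672

Sxx = Σx² − (Σx)²/n = 226 − 135.2 = 90.8
Sxy = Σxy − (Σx)(Σy)/n = -60.3 − 9.36 = -69.66
b = Sxy/Sxx = -69.66/90.8 = -0.767181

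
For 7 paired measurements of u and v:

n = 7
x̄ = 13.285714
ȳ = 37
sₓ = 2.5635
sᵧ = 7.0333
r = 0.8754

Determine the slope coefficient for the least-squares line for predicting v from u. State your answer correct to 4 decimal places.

2.4018

b = r · sᵧ/sₓ = 0.8754 · 7.0333/2.5635 = 2.401775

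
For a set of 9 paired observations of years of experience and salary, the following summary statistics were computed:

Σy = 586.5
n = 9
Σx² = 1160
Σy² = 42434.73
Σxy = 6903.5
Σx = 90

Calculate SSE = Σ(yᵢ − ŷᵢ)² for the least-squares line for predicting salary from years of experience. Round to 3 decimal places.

66.471

Sxx = Σx² − (Σx)²/n = 1160 − 900 = 260
Sxy = Σxy − (Σx)(Σy)/n = 6903.5 − 5865 = 1038.5
Syy = Σy² − (Σy)²/n = 42434.73 − 38220.25 = 4214.48
b = Sxy/Sxx = 1038.5/260 = 3.994231
SSE = Syy − b·Sxy = 4214.48 − 3.994231·1038.5 = 66.471346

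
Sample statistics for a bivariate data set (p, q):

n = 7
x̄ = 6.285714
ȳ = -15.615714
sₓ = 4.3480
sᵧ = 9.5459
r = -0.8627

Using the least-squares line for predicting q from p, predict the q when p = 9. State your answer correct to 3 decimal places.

-20.757

b = r · sᵧ/sₓ = -0.8627 · 9.5459/4.348 = -1.894031
a = ȳ − b·x̄ = -15.615714 − (-1.894031)·6.285714 = -3.710375
ŷ(9) = a + b·9 = -3.710375 + (-1.894031)·9 = -20.756657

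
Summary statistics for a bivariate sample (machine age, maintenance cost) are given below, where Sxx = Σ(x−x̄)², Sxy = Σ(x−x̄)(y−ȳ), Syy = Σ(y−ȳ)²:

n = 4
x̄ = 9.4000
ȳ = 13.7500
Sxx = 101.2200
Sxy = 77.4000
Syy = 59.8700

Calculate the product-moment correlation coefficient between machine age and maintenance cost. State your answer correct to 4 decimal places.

r = Sxy/√(Sxx·Syy) = 77.4/√(6060.0414) = 77.4/77.846268 = 0.994267

0.9943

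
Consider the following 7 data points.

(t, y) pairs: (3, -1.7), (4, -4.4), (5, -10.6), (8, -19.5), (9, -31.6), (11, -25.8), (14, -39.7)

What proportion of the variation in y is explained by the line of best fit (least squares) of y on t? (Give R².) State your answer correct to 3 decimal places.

n = 7, Σx = 54, Σy = -133.3, Σxy = -1355.7, Σx² = 512, Σy² = 3755.15
Sxx = Σx² − (Σx)²/n = 512 − 416.571429 = 95.428571
Sxy = Σxy − (Σx)(Σy)/n = -1355.7 − (-1028.314286) = -327.385714
Syy = Σy² − (Σy)²/n = 3755.15 − 2538.412857 = 1216.737143
R² = Sxy²/(Sxx·Syy) = (-327.385714)²/(95.428571·1216.737143) = 0.923090

0.923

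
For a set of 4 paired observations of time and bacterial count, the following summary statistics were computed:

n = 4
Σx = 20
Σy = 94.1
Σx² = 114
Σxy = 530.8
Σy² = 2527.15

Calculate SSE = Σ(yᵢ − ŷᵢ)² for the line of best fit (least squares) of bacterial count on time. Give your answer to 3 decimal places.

53.727

Sxx = Σx² − (Σx)²/n = 114 − 100 = 14
Sxy = Σxy − (Σx)(Σy)/n = 530.8 − 470.5 = 60.3
Syy = Σy² − (Σy)²/n = 2527.15 − 2213.7025 = 313.4475
b = Sxy/Sxx = 60.3/14 = 4.307143
SSE = Syy − b·Sxy = 313.4475 − 4.307143·60.3 = 53.726786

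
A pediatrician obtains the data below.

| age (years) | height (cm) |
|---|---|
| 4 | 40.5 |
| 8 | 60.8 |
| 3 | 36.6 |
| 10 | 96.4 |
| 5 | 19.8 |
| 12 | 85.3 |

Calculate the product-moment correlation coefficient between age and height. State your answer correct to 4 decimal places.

n = 6, Σx = 42, Σy = 339.4, Σxy = 2844.8, Σx² = 358, Σy² = 23637.54
Sxx = Σx² − (Σx)²/n = 358 − 294 = 64
Sxy = Σxy − (Σx)(Σy)/n = 2844.8 − 2375.8 = 469
Syy = Σy² − (Σy)²/n = 23637.54 − 19198.726667 = 4438.813333
r = Sxy/√(Sxx·Syy) = 469/√(284084.053333) = 469/532.995360 = 0.879933

0.8799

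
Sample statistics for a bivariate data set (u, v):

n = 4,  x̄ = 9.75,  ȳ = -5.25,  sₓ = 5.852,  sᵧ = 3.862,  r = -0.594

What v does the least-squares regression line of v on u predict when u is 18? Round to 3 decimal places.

-8.484

b = r · sᵧ/sₓ = -0.594 · 3.862/5.852 = -0.392008
a = ȳ − b·x̄ = -5.25 − (-0.392008)·9.75 = -1.427927
ŷ(18) = a + b·18 = -1.427927 + (-0.392008)·18 = -8.484062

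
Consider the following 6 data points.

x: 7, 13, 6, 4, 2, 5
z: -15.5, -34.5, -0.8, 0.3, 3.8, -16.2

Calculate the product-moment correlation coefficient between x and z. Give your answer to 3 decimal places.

n = 6, Σx = 37, Σy = -62.9, Σxy = -634, Σx² = 299, Σy² = 1708.11
Sxx = Σx² − (Σx)²/n = 299 − 228.166667 = 70.833333
Sxy = Σxy − (Σx)(Σy)/n = -634 − (-387.883333) = -246.116667
Syy = Σy² − (Σy)²/n = 1708.11 − 659.401667 = 1048.708333
r = Sxy/√(Sxx·Syy) = -246.116667/√(74283.506944) = -246.116667/272.550008 = -0.903015

-0.903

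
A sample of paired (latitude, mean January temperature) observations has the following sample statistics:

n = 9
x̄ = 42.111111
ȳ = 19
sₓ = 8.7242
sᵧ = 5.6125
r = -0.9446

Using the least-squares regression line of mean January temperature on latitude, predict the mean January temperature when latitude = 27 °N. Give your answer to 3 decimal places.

b = r · sᵧ/sₓ = -0.9446 · 5.6125/8.7242 = -0.607685
a = ȳ − b·x̄ = 19 − (-0.607685)·42.111111 = 44.590300
ŷ(27) = a + b·27 = 44.590300 + (-0.607685)·27 = 28.182799

28.183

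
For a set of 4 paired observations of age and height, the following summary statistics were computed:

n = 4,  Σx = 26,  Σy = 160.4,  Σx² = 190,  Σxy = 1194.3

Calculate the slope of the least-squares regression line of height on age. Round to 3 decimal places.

Sxx = Σx² − (Σx)²/n = 190 − 169 = 21
Sxy = Σxy − (Σx)(Σy)/n = 1194.3 − 1042.6 = 151.7
b = Sxy/Sxx = 151.7/21 = 7.223810

7.224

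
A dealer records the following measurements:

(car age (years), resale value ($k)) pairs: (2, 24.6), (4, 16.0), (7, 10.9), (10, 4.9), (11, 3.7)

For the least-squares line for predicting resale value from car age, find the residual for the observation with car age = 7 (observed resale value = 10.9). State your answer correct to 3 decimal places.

n = 5, Σx = 34, Σy = 60.1, Σxy = 279.2, Σx² = 290
Sxx = Σx² − (Σx)²/n = 290 − 231.2 = 58.8
Sxy = Σxy − (Σx)(Σy)/n = 279.2 − 408.68 = -129.48
b = Sxy/Sxx = -129.48/58.8 = -2.202041
a = ȳ − b·x̄ = 12.02 − (-2.202041)·6.8 = 26.993878
ŷ(7) = 26.993878 + (-2.202041)·7 = 11.579592
residual = y − ŷ = 10.9 − 11.579592 = -0.679592

-0.680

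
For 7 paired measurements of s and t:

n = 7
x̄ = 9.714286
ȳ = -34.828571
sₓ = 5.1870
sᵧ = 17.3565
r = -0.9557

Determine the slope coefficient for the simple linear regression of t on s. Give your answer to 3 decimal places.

-3.198

b = r · sᵧ/sₓ = -0.9557 · 17.3565/5.187 = -3.197919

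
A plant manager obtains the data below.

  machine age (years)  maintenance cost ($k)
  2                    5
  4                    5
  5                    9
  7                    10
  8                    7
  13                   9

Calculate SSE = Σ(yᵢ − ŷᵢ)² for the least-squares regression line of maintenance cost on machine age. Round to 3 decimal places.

n = 6, Σx = 39, Σy = 45, Σxy = 318, Σx² = 327, Σy² = 361
Sxx = Σx² − (Σx)²/n = 327 − 253.5 = 73.5
Sxy = Σxy − (Σx)(Σy)/n = 318 − 292.5 = 25.5
Syy = Σy² − (Σy)²/n = 361 − 337.5 = 23.5
b = Sxy/Sxx = 25.5/73.5 = 0.346939
SSE = Syy − b·Sxy = 23.5 − 0.346939·25.5 = 14.653061

14.653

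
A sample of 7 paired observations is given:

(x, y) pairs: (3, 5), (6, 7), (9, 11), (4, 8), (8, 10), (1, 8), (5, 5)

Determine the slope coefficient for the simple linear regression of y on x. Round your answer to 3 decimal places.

0.497

n = 7, Σx = 36, Σy = 54, Σxy = 301, Σx² = 232
Sxx = Σx² − (Σx)²/n = 232 − 185.142857 = 46.857143
Sxy = Σxy − (Σx)(Σy)/n = 301 − 277.714286 = 23.285714
b = Sxy/Sxx = 23.285714/46.857143 = 0.496951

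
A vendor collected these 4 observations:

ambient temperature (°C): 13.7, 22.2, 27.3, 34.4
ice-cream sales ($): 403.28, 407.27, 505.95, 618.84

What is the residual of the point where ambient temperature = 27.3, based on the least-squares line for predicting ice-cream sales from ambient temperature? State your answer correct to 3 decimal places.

n = 4, Σx = 97.6, Σy = 1935.34, Σxy = 49666.861, Σx² = 2609.18
Sxx = Σx² − (Σx)²/n = 2609.18 − 2381.44 = 227.74
Sxy = Σxy − (Σx)(Σy)/n = 49666.861 − 47222.296 = 2444.565
b = Sxy/Sxx = 2444.565/227.74 = 10.734017
a = ȳ − b·x̄ = 483.835 − 10.734017·24.4 = 221.924989
ŷ(27.3) = 221.924989 + 10.734017·27.3 = 514.963649
residual = y − ŷ = 505.95 − 514.963649 = -9.013649

-9.014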